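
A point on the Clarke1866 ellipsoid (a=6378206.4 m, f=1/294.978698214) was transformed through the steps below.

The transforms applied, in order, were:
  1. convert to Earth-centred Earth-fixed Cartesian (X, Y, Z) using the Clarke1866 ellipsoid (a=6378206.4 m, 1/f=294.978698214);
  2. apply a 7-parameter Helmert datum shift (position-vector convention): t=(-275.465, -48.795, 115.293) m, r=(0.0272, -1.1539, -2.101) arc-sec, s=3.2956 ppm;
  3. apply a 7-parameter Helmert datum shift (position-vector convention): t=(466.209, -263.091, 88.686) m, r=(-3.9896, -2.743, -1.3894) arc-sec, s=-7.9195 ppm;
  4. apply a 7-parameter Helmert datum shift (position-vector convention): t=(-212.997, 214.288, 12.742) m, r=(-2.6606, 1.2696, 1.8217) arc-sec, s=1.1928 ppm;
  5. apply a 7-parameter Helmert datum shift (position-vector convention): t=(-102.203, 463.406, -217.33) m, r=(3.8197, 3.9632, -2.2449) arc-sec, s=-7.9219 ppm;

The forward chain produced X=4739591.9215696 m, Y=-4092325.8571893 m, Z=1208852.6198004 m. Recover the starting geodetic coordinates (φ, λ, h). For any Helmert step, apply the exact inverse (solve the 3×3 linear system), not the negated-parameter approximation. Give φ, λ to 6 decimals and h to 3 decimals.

start: X=4739591.9216, Y=-4092325.8572, Z=1208852.6198 m
→ Helmert⁻¹: X=4739752.9814, Y=-4092747.7073, Z=1209246.3895
→ Helmert⁻¹: X=4739916.7327, Y=-4093014.5730, Z=1209208.5847
→ Helmert⁻¹: X=4739531.7047, Y=-4092775.3537, Z=1208987.2830
→ Helmert⁻¹: X=4739839.9995, Y=-4092664.6316, Z=1208842.0298
→ geod (Bowring, a=6378206.400): φ=10.99839600°, λ=-40.80931200°, h=448.9280 m

φ=10.998396°, λ=-40.809312°, h=448.928 m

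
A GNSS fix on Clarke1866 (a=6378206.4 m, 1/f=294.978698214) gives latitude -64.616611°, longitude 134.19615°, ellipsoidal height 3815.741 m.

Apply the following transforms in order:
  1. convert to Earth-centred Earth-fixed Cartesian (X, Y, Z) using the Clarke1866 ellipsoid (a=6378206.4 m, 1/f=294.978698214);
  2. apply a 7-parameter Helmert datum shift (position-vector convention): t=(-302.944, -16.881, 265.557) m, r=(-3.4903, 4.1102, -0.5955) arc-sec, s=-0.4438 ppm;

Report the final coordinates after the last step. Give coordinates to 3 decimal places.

X=-1912871.929 m, Y=1966781.891 m, Z=-5742498.634 m

start: φ=-64.616611°, λ=134.196150°, h=3815.741 m
→ ECEF (a=6378206.400, f=1/294.978698214): X=-1912461.0770, Y=1966891.2995, Z=-5742771.5664
→ Helmert 7p (PV): X=-1912871.9288, Y=1966781.8910, Z=-5742498.6342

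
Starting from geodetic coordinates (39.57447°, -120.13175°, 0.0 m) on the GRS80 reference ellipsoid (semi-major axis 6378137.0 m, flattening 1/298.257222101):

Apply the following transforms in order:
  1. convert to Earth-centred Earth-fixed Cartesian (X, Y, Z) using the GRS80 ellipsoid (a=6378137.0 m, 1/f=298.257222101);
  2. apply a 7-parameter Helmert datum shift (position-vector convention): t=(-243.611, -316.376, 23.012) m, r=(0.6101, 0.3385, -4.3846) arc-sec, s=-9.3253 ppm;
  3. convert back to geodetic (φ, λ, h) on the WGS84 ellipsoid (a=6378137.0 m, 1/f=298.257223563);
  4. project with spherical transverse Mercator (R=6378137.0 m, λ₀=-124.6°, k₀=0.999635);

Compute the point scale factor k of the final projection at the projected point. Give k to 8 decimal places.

start: φ=39.574470°, λ=-120.131750°, h=0.000 m
→ ECEF (a=6378137.000, f=1/298.257222101): X=-2471268.3333, Y=-4257722.0021, Z=4041679.9597
→ Helmert 7p (PV): X=-2471572.7724, Y=-4257958.0965, Z=4041656.7438
→ geod (Bowring, a=6378137.000): φ=39.57226030°, λ=-120.13343495°, h=260.4038 m
→ into tm (λ₀=-124.6°): φ=39.57226030°, λ−λ₀=4.46656505°
scale k = 1.00144100

1.00144100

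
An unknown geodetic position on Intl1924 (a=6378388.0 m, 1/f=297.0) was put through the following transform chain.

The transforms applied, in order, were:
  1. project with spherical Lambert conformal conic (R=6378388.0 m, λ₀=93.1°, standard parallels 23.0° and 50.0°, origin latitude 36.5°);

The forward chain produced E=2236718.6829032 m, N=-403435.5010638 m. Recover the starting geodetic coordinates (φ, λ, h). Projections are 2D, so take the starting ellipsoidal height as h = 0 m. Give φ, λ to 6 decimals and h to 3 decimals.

φ=30.175512°, λ=117.096261°, h=0.000 m

start: E=2236718.6829, N=-403435.5011 m
→ lcc⁻¹: φ=30.17551200°, λ=117.09626100°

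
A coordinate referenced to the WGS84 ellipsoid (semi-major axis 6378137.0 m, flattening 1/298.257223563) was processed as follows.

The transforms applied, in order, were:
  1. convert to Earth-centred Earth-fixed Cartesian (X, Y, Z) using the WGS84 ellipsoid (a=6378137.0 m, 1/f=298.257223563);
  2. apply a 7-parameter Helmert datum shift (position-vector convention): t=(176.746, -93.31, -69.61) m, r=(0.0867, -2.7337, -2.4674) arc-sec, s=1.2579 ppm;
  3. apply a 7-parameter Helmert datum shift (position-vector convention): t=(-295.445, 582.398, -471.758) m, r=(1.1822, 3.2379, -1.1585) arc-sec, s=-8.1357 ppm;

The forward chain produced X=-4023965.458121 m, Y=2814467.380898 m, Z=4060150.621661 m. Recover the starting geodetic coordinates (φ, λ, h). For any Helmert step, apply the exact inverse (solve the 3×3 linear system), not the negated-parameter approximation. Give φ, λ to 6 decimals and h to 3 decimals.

start: X=-4023965.4581, Y=2814467.3809, Z=4060150.6217 m
→ Helmert⁻¹: X=-4023782.2953, Y=2813908.5492, Z=4060576.1237
→ Helmert⁻¹: X=-4023933.8231, Y=2813951.8909, Z=4060692.7736
→ geod (Bowring, a=6378137.000): φ=39.77932700°, λ=145.03476300°, h=2355.3220 m

φ=39.779327°, λ=145.034763°, h=2355.322 m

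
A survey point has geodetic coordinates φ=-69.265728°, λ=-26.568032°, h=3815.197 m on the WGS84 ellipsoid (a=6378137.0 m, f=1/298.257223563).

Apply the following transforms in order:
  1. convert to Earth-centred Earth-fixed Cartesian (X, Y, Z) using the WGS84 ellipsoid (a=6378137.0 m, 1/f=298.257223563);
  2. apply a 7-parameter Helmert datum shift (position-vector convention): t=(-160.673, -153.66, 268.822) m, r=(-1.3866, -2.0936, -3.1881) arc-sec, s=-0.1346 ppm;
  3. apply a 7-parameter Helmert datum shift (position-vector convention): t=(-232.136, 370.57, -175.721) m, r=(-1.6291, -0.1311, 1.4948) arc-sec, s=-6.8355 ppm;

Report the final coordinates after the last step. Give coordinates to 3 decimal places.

start: φ=-69.265728°, λ=-26.568032°, h=3815.197 m
→ ECEF (a=6378137.000, f=1/298.257223563): X=2026782.0627, Y=-1013522.8394, Z=-5946099.6158
→ Helmert 7p (PV): X=2026665.8048, Y=-1013747.6618, Z=-5945802.6081
→ Helmert 7p (PV): X=2026430.9412, Y=-1013402.4354, Z=-5945928.3919

X=2026430.941 m, Y=-1013402.435 m, Z=-5945928.392 m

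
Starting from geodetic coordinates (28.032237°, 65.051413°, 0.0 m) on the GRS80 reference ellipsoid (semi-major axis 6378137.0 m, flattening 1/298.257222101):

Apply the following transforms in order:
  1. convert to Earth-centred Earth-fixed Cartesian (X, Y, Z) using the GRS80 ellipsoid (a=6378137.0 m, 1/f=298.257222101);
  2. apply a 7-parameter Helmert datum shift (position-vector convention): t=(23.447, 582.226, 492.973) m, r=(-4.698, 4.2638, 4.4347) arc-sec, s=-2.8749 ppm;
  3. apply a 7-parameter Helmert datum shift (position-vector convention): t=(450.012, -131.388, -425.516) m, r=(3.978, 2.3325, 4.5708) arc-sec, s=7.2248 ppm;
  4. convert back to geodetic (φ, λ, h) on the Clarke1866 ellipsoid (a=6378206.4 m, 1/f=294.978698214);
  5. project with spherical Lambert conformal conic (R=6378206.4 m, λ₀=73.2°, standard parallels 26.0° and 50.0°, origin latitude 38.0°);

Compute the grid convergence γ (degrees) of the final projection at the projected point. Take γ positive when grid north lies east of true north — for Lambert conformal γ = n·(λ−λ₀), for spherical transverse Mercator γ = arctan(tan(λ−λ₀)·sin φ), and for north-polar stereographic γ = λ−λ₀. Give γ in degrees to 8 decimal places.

start: φ=28.032237°, λ=65.051413°, h=0.000 m
→ ECEF (a=6378137.000, f=1/298.257222101): X=2376466.1007, Y=5108310.5024, Z=2979659.1311
→ Helmert 7p (PV): X=2376434.4809, Y=5108997.0026, Z=2979978.0636
→ Helmert 7p (PV): X=2376822.1453, Y=5108897.7160, Z=2979645.7360
→ geod (Bowring, a=6378206.400): φ=28.03101339°, λ=65.05064904°, h=579.2363 m
→ into lcc (λ₀=73.2°): φ=28.03101339°, λ−λ₀=-8.14935096°
convergence γ = -5.05482688°

-5.05482688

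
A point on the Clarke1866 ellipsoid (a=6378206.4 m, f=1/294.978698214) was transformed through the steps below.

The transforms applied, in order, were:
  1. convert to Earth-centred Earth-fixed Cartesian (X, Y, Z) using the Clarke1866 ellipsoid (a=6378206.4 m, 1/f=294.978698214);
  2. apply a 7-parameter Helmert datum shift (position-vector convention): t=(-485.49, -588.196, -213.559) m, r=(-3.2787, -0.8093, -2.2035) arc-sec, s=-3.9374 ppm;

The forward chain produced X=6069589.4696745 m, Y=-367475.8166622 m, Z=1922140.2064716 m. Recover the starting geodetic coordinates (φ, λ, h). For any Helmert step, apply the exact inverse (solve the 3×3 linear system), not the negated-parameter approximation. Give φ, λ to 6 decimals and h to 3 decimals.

φ=17.654453°, λ=-3.458536°, h=1555.175 m

start: X=6069589.4697, Y=-367475.8167, Z=1922140.2065 m
→ Helmert⁻¹: X=6070110.3216, Y=-366854.7756, Z=1922331.6865
→ geod (Bowring, a=6378206.400): φ=17.65445300°, λ=-3.45853600°, h=1555.1750 m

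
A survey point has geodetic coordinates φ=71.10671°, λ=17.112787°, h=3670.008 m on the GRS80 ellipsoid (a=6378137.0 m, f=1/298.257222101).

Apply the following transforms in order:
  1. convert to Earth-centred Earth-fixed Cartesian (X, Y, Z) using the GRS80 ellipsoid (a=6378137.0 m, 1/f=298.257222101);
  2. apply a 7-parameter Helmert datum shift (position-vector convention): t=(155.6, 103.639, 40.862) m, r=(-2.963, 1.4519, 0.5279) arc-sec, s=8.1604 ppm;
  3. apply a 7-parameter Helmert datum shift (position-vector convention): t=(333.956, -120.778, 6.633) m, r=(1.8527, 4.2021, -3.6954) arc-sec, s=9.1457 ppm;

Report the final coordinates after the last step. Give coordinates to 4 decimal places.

X=1981622.1547 m, Y=609891.1515 m, Z=6015713.8494 m

start: φ=71.106710°, λ=17.112787°, h=3670.008 m
→ ECEF (a=6378137.000, f=1/298.257222101): X=1980924.0459, Y=609895.7768, Z=6015619.8328
→ Helmert 7p (PV): X=1981136.5945, Y=610095.8780, Z=6015687.0795
→ Helmert 7p (PV): X=1981622.1547, Y=609891.1515, Z=6015713.8494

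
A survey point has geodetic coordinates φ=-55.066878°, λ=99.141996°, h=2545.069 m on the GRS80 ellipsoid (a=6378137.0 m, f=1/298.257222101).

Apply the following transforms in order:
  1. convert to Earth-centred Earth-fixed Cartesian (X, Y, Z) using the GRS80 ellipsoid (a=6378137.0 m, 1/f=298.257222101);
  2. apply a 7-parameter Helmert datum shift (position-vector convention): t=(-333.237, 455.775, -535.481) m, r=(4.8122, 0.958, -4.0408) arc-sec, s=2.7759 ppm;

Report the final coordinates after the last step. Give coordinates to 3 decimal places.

X=-582105.252 m, Y=3616032.908 m, Z=-5208199.704 m

start: φ=-55.066878°, λ=99.141996°, h=2545.069 m
→ ECEF (a=6378137.000, f=1/298.257222101): X=-581817.0407, Y=3615434.2013, Z=-5207736.8185
→ Helmert 7p (PV): X=-582105.2524, Y=3616032.9083, Z=-5208199.7043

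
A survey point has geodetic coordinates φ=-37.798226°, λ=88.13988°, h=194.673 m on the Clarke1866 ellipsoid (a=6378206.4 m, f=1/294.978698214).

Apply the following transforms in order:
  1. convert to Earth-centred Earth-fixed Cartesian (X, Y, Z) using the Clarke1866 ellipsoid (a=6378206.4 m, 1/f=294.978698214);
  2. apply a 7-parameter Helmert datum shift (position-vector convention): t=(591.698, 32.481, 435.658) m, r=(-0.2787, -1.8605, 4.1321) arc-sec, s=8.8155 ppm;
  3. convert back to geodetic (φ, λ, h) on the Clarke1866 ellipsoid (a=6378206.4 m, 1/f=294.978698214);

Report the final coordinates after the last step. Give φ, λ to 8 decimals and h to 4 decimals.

start: φ=-37.798226°, λ=88.139880°, h=194.673 m
→ ECEF (a=6378206.400, f=1/294.978698214): X=163805.8353, Y=5043806.5394, Z=-3887696.8401
→ Helmert 7p (PV): X=164333.0011, Y=5043881.5126, Z=-3887300.7917
→ geod (Bowring, a=6378206.400): φ=-37.79489800°, λ=88.13392564°, h=24.7059 m

φ=-37.79489800°, λ=88.13392564°, h=24.7059 m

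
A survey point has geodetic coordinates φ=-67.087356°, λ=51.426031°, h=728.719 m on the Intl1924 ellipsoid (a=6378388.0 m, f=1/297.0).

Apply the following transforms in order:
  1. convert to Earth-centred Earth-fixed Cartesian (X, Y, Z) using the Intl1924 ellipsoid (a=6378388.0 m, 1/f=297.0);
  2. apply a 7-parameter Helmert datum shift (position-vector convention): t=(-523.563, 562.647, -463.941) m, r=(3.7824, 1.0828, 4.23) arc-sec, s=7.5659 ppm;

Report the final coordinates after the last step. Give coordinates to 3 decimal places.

X=1552415.063 m, Y=1947936.751 m, Z=-5853499.217 m

start: φ=-67.087356°, λ=51.426031°, h=728.719 m
→ ECEF (a=6378388.000, f=1/297.0): X=1552997.5357, Y=1947220.1923, Z=-5853018.5479
→ Helmert 7p (PV): X=1552415.0633, Y=1947936.7514, Z=-5853499.2172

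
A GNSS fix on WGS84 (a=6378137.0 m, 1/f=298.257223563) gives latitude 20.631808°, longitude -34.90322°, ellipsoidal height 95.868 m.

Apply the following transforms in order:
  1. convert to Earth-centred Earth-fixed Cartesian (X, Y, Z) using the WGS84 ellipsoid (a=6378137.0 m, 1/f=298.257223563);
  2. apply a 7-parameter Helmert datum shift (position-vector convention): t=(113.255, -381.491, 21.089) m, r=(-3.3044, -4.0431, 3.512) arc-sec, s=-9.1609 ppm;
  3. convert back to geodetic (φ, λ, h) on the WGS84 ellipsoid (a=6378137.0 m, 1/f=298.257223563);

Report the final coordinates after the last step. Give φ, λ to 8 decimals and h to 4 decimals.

φ=20.63245065°, λ=-34.90458330°, h=336.4621 m

start: φ=20.631808°, λ=-34.903220°, h=95.868 m
→ ECEF (a=6378137.000, f=1/298.257223563): X=4897460.6483, Y=-3416925.0679, Z=2233325.4199
→ Helmert 7p (PV): X=4897543.4403, Y=-3417156.0922, Z=2233476.7856
→ geod (Bowring, a=6378137.000): φ=20.63245065°, λ=-34.90458330°, h=336.4621 m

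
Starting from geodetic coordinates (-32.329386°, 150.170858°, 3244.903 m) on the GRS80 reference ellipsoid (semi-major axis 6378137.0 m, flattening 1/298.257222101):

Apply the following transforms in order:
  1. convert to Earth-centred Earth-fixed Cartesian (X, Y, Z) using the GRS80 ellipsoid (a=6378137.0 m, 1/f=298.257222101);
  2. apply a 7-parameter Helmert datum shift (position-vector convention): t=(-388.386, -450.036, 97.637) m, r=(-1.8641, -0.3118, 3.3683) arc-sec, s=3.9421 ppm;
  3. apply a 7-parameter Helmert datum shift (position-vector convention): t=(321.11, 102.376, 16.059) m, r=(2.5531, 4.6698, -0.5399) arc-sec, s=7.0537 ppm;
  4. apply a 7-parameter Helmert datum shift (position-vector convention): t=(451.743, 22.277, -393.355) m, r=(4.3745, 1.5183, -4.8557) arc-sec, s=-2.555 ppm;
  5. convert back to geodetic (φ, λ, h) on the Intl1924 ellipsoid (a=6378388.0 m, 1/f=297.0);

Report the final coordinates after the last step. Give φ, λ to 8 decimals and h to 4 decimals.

start: φ=-32.329386°, λ=150.170858°, h=3244.903 m
→ ECEF (a=6378137.000, f=1/298.257222101): X=-4682273.8348, Y=2684727.0641, Z=-3393086.3472
→ Helmert 7p (PV): X=-4682719.3913, Y=2684180.4850, Z=-3393033.4271
→ Helmert 7p (PV): X=-4682501.1041, Y=2684356.0501, Z=-3392902.0604
→ Helmert 7p (PV): X=-4681999.1796, Y=2684553.6565, Z=-3393195.3489
→ geod (Bowring, a=6378388.000): φ=-32.33252373°, λ=150.17100467°, h=2804.0562 m

φ=-32.33252373°, λ=150.17100467°, h=2804.0562 m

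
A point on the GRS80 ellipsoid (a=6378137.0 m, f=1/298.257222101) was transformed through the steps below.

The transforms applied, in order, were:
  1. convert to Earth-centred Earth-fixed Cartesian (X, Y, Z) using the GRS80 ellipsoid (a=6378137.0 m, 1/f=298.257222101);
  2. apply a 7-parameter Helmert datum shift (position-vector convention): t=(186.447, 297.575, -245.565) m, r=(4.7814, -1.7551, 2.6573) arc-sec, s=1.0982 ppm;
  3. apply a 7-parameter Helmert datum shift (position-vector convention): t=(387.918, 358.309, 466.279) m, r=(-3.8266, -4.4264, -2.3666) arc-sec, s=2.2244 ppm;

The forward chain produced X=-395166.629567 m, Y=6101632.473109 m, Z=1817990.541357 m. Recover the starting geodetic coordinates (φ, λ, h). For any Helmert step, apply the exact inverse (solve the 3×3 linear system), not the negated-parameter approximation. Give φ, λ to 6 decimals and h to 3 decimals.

φ=16.663640°, λ=93.710707°, h=1894.751 m

start: X=-395166.6296, Y=6101632.4731, Z=1817990.5414 m
→ Helmert⁻¹: X=-395584.6645, Y=6101222.3330, Z=1817641.8978
→ Helmert⁻¹: X=-395676.6112, Y=6100965.2925, Z=1817747.4074
→ geod (Bowring, a=6378137.000): φ=16.66364000°, λ=93.71070700°, h=1894.7510 m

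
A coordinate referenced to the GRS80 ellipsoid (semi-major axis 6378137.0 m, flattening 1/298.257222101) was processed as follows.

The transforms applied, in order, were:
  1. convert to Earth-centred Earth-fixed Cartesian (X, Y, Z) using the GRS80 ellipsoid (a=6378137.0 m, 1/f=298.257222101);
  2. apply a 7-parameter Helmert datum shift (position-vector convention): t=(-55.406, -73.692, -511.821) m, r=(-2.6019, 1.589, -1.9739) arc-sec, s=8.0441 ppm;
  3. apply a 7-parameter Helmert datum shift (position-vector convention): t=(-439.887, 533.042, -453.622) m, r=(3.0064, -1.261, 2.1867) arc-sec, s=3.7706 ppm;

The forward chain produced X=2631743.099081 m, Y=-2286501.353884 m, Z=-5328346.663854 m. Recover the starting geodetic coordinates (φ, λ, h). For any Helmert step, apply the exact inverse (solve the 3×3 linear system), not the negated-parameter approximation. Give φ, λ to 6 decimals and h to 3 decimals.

start: X=2631743.0991, Y=-2286501.3539, Z=-5328346.6639 m
→ Helmert⁻¹: X=2632116.2425, Y=-2287131.3324, Z=-5327855.7081
→ Helmert⁻¹: X=2632213.4007, Y=-2286946.8530, Z=-5327309.6044
→ geod (Bowring, a=6378137.000): φ=-56.96971400°, λ=-40.98510200°, h=3873.0790 m

φ=-56.969714°, λ=-40.985102°, h=3873.079 m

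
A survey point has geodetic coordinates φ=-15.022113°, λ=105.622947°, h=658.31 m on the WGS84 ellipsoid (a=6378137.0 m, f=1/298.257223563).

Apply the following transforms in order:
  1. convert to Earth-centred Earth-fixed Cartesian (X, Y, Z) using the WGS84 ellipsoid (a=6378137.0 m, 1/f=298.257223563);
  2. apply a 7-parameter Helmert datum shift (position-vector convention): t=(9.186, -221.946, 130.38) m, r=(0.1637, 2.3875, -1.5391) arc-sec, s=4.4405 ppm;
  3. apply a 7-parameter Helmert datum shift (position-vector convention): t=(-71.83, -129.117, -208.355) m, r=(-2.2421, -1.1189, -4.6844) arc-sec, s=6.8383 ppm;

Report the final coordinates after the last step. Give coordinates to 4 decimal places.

start: φ=-15.022113°, λ=105.622947°, h=658.310 m
→ ECEF (a=6378137.000, f=1/298.257223563): X=-1659512.2602, Y=5934527.7068, Z=-1642634.0516
→ Helmert 7p (PV): X=-1659485.1745, Y=5934345.7997, Z=-1642487.0470
→ Helmert 7p (PV): X=-1659424.6691, Y=5934277.0977, Z=-1642780.1427

X=-1659424.6691 m, Y=5934277.0977 m, Z=-1642780.1427 m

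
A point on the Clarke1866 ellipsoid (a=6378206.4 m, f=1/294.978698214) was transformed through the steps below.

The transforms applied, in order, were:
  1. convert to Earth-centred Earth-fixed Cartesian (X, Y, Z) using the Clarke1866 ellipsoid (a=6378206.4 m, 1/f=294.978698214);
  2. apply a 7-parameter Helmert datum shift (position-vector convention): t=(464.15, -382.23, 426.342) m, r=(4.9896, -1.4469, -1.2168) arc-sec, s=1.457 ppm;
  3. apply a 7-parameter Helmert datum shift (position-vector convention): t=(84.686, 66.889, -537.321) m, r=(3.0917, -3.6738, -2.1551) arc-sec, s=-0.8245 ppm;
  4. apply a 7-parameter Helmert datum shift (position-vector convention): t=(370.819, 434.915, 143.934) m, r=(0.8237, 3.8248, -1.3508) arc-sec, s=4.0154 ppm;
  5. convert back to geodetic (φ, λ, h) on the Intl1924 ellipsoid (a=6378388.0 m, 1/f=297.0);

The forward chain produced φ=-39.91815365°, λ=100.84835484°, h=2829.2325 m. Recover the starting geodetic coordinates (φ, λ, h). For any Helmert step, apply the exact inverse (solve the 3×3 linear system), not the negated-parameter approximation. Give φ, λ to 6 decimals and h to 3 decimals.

φ=-39.921722°, λ=100.861170°, h=3106.211 m

start: φ=-39.918154°, λ=100.848355°, h=2829.232 m
→ ECEF (a=6378388.000, f=1/297.0): X=-922406.2774, Y=4813349.6034, Z=-4072903.3417
→ Helmert⁻¹: X=-922729.3824, Y=4812873.0545, Z=-4073067.2509
→ Helmert⁻¹: X=-922937.6511, Y=4812739.4466, Z=-4072588.9873
→ Helmert⁻¹: X=-923457.4206, Y=4813010.6864, Z=-4073119.3451
→ geod (Bowring, a=6378206.400): φ=-39.92172200°, λ=100.86117000°, h=3106.2110 m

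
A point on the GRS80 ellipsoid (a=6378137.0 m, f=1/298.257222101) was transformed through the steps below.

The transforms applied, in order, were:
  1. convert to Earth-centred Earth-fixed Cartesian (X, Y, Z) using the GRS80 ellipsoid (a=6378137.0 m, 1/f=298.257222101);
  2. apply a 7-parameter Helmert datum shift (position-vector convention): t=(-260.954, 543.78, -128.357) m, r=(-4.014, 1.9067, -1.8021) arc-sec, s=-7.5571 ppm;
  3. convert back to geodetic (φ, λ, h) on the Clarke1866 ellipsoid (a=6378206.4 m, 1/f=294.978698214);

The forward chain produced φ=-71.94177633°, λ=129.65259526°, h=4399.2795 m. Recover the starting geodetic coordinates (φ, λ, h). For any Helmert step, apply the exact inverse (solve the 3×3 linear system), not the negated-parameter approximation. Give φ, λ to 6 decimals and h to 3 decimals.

φ=-71.944625°, λ=129.653904°, h=3998.243 m

start: φ=-71.941776°, λ=129.652595°, h=4399.280 m
→ ECEF (a=6378206.400, f=1/294.978698214): X=-1266420.3692, Y=1527981.2460, Z=-6045676.0467
→ Helmert⁻¹: X=-1266126.4448, Y=1527555.5966, Z=-6045575.3540
→ geod (Bowring, a=6378137.000): φ=-71.94462500°, λ=129.65390400°, h=3998.2430 m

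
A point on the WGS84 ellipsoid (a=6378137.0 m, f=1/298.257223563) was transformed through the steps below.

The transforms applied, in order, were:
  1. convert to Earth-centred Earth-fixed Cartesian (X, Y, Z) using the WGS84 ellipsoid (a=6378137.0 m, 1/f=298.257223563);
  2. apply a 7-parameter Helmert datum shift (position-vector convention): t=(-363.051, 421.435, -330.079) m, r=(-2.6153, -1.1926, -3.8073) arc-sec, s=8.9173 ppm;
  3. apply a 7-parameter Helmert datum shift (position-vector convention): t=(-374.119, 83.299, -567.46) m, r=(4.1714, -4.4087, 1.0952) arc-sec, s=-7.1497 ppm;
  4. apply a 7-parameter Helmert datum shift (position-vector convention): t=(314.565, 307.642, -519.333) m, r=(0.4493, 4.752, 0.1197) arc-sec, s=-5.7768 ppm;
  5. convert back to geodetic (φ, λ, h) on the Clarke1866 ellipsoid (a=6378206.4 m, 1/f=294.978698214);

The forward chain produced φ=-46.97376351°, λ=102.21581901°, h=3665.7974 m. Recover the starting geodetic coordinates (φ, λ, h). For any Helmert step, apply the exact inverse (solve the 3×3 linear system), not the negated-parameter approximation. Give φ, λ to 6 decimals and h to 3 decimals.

start: φ=-46.973764°, λ=102.215819°, h=3665.797 m
→ ECEF (a=6378206.400, f=1/294.978698214): X=-923072.3353, Y=4263679.1346, Z=-4642250.8898
→ Helmert⁻¹: X=-923282.8213, Y=4263386.5461, Z=-4641788.9290
→ Helmert⁻¹: X=-922991.8679, Y=4263244.7656, Z=-4641321.1424
→ Helmert⁻¹: X=-922726.1073, Y=4262827.1295, Z=-4640890.2937
→ geod (Bowring, a=6378137.000): φ=-46.96923600°, λ=102.21374200°, h=1995.4450 m

φ=-46.969236°, λ=102.213742°, h=1995.445 m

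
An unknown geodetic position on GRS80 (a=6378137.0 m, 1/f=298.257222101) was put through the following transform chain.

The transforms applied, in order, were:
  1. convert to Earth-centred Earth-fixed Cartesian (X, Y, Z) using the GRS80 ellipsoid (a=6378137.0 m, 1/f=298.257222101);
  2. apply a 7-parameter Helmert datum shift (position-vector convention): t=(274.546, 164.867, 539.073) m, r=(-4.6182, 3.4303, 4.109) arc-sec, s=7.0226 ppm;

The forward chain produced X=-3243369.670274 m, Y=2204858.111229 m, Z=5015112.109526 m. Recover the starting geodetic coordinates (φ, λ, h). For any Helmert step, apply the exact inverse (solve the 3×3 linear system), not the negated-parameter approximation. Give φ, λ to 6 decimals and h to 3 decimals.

φ=52.156978°, λ=145.797095°, h=1260.171 m

start: X=-3243369.6703, Y=2204858.1112, Z=5015112.1095 m
→ Helmert⁻¹: X=-3243660.9137, Y=2204630.1049, Z=5014533.2385
→ geod (Bowring, a=6378137.000): φ=52.15697800°, λ=145.79709500°, h=1260.1710 m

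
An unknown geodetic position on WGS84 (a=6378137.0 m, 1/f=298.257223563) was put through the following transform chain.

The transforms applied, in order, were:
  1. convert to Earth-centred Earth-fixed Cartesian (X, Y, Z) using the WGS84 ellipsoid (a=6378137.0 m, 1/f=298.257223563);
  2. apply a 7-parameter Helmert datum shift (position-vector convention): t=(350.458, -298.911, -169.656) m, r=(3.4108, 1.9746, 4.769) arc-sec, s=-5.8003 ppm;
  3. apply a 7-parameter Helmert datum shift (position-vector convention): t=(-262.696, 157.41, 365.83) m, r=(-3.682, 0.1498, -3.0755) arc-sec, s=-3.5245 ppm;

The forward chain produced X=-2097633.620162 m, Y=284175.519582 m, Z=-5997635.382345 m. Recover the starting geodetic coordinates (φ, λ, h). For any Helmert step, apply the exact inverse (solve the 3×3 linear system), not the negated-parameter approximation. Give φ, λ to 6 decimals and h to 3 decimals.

start: X=-2097633.6202, Y=284175.5196, Z=-5997635.3823 m
→ Helmert⁻¹: X=-2097378.1963, Y=284094.9074, Z=-5998018.8043
→ Helmert⁻¹: X=-2097676.8288, Y=284344.7863, Z=-5997908.7211
→ geod (Bowring, a=6378137.000): φ=-70.68081300°, λ=172.28048000°, h=1393.4380 m

φ=-70.680813°, λ=172.280480°, h=1393.438 m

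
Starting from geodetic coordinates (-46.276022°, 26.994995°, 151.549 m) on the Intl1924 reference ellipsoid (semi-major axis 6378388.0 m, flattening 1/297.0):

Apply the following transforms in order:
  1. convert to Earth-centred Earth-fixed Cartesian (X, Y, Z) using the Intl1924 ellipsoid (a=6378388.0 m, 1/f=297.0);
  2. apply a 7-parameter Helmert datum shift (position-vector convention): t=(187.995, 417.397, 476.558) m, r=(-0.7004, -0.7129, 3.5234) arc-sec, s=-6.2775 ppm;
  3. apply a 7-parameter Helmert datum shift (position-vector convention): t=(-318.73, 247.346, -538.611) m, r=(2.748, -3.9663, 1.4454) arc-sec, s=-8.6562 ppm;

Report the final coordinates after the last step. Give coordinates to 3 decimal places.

start: φ=-46.276022°, λ=26.994995°, h=151.549 m
→ ECEF (a=6378388.000, f=1/297.0): X=3935314.4499, Y=2004709.8721, Z=-4586700.4629
→ Helmert 7p (PV): X=3935459.3495, Y=2005166.3322, Z=-4586188.3178
→ Helmert 7p (PV): X=3935180.6901, Y=2005484.9983, Z=-4586584.8409

X=3935180.690 m, Y=2005484.998 m, Z=-4586584.841 m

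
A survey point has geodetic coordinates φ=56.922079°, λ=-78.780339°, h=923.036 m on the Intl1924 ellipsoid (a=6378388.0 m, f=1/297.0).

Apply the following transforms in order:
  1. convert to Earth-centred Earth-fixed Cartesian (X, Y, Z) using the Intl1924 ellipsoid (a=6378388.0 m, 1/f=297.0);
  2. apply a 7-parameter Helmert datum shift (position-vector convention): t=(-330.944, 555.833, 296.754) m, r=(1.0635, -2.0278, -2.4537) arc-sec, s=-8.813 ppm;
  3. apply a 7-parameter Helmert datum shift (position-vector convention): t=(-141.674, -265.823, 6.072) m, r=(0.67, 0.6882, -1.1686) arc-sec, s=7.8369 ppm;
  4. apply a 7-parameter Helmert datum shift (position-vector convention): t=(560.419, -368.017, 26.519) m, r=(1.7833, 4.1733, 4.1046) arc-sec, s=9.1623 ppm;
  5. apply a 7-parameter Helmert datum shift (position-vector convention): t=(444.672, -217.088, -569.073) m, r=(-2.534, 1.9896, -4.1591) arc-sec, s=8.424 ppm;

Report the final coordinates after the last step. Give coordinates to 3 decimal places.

start: φ=56.922079°, λ=-78.780339°, h=923.036 m
→ ECEF (a=6378388.000, f=1/297.0): X=679040.9050, Y=-3423241.5754, Z=5322053.5865
→ Helmert 7p (PV): X=678610.9336, Y=-3422691.0913, Z=5322292.4629
→ Helmert 7p (PV): X=678472.9442, Y=-3423004.8706, Z=5322326.8631
→ Helmert 7p (PV): X=679215.3830, Y=-3423436.7643, Z=5322358.8249
→ Helmert 7p (PV): X=679648.0854, Y=-3423631.0004, Z=5321870.0936

X=679648.085 m, Y=-3423631.000 m, Z=5321870.094 m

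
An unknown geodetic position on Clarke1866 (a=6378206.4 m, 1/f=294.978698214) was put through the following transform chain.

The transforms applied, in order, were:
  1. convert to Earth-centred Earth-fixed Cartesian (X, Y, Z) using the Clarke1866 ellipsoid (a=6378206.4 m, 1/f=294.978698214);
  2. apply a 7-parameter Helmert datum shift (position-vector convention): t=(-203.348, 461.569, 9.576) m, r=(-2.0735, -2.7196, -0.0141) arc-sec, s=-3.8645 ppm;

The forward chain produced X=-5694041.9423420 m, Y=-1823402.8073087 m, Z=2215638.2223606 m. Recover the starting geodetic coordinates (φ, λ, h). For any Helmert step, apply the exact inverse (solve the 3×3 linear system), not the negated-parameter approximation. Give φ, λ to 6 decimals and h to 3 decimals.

start: X=-5694041.9423, Y=-1823402.8073, Z=2215638.2224 m
→ Helmert⁻¹: X=-5693831.2597, Y=-1823894.0874, Z=2215693.9469
→ geod (Bowring, a=6378206.400): φ=20.46133400°, λ=-162.23827800°, h=591.0120 m

φ=20.461334°, λ=-162.238278°, h=591.012 m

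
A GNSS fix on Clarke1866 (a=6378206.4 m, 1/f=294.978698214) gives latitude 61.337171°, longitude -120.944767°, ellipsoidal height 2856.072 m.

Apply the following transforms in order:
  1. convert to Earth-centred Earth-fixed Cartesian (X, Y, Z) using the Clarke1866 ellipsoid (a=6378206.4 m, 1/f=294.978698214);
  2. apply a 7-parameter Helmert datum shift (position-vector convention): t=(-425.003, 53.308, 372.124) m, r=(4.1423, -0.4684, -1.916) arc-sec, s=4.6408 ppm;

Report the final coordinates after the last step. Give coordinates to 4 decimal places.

X=-1578434.1231 m, Y=-2631974.1808 m, Z=5576112.5903 m

start: φ=61.337171°, λ=-120.944767°, h=2856.072 m
→ ECEF (a=6378206.400, f=1/294.978698214): X=-1577964.6871, Y=-2631917.9569, Z=5575771.0292
→ Helmert 7p (PV): X=-1578434.1231, Y=-2631974.1808, Z=5576112.5903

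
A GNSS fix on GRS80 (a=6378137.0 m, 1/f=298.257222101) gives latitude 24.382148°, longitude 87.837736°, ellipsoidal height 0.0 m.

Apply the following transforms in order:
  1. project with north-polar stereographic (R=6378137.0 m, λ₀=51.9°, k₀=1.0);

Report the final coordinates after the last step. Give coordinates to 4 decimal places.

E=4826519.4136 m, N=-6658338.1807 m

start: φ=24.382148°, λ=87.837736°, h=0.000 m
→ stereo (R=6378137.0, λ₀=51.9°): E=4826519.4136, N=-6658338.1807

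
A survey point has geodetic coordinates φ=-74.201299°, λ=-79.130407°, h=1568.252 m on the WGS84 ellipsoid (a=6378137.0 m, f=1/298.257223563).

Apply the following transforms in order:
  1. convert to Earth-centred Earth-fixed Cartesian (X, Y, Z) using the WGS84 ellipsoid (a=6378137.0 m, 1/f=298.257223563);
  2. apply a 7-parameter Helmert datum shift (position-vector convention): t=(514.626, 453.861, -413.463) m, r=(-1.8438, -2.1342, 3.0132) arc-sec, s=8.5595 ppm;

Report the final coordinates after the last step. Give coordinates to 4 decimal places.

X=329165.3538 m, Y=-1710686.5514 m, Z=-6117049.5833 m

start: φ=-74.201299°, λ=-79.130407°, h=1568.252 m
→ ECEF (a=6378137.000, f=1/298.257223563): X=328559.6308, Y=-1711075.8895, Z=-6116602.4603
→ Helmert 7p (PV): X=329165.3538, Y=-1710686.5514, Z=-6117049.5833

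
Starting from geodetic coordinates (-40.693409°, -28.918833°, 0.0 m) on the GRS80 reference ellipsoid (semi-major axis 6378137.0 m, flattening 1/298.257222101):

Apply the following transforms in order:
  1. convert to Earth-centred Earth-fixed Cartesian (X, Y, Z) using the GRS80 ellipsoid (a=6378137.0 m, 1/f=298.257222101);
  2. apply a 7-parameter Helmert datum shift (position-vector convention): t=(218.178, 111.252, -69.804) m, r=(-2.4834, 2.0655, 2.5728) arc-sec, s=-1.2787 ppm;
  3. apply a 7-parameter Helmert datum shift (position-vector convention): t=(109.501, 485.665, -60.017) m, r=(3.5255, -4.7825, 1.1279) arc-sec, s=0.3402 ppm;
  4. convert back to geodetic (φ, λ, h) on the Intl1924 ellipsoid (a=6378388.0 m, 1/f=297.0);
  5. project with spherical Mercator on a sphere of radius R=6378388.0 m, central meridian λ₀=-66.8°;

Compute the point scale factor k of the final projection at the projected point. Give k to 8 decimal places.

1.31892049

start: φ=-40.693409°, λ=-28.918833°, h=0.000 m
→ ECEF (a=6378137.000, f=1/298.257222101): X=4238981.8565, Y=-2341861.9811, Z=-4136667.7974
→ Helmert 7p (PV): X=4239182.4010, Y=-2341744.6654, Z=-4136746.5645
→ Helmert 7p (PV): X=4239402.0648, Y=-2341165.9106, Z=-4136749.7236
→ geod (Bowring, a=6378388.000): φ=-40.69459779°, λ=-28.90922069°, h=-135.0977 m
→ into merc (λ₀=-66.8°): φ=-40.69459779°, λ−λ₀=37.89077931°
scale k = 1.31892049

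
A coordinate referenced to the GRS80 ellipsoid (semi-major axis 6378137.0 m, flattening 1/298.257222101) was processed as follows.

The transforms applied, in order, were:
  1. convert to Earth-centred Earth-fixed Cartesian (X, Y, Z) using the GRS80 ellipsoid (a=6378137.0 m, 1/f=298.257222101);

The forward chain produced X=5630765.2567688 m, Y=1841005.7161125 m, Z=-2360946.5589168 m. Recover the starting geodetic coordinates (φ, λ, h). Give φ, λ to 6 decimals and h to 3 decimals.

start: X=5630765.2568, Y=1841005.7161, Z=-2360946.5589 m
→ geod (Bowring, a=6378137.000): φ=-21.86156400°, λ=18.10540500°, h=2023.0690 m

φ=-21.861564°, λ=18.105405°, h=2023.069 m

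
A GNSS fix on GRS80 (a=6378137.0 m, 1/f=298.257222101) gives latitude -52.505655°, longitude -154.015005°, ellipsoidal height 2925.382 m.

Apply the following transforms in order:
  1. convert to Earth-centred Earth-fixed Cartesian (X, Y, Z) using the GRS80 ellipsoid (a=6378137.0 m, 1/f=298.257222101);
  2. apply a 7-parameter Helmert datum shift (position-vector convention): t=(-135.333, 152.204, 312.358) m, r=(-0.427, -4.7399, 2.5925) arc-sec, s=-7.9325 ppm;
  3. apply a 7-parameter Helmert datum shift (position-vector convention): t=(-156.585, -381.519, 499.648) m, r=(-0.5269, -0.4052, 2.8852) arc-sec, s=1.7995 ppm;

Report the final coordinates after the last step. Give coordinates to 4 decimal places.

X=-3498878.3417 m, Y=-1705669.4467 m, Z=-5038805.1462 m

start: φ=-52.505655°, λ=-154.015005°, h=2925.382 m
→ ECEF (a=6378137.000, f=1/298.257222101): X=-3498778.8743, Y=-1705334.3702, Z=-5039568.6732
→ Helmert 7p (PV): X=-3498749.2127, Y=-1705223.0463, Z=-5039293.2087
→ Helmert 7p (PV): X=-3498878.3417, Y=-1705669.4467, Z=-5038805.1462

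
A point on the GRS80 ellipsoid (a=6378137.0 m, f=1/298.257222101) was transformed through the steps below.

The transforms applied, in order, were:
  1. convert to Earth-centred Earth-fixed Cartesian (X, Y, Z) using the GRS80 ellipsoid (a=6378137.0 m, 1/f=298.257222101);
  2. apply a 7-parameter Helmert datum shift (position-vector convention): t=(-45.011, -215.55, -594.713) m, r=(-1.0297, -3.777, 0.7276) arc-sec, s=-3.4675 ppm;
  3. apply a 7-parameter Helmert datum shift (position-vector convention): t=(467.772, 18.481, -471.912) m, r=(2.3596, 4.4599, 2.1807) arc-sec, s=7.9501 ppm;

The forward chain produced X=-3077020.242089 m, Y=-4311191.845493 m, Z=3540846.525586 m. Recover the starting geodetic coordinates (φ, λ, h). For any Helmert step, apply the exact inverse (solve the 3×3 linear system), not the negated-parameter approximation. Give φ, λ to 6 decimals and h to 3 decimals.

φ=33.948818°, λ=-125.522545°, h=315.793 m

start: X=-3077020.2421, Y=-4311191.8455, Z=3540846.5256 m
→ Helmert⁻¹: X=-3077585.6965, Y=-4311103.0040, Z=3541273.0574
→ Helmert⁻¹: X=-3077501.7062, Y=-4310909.2278, Z=3541914.8846
→ geod (Bowring, a=6378137.000): φ=33.94881800°, λ=-125.52254500°, h=315.7930 m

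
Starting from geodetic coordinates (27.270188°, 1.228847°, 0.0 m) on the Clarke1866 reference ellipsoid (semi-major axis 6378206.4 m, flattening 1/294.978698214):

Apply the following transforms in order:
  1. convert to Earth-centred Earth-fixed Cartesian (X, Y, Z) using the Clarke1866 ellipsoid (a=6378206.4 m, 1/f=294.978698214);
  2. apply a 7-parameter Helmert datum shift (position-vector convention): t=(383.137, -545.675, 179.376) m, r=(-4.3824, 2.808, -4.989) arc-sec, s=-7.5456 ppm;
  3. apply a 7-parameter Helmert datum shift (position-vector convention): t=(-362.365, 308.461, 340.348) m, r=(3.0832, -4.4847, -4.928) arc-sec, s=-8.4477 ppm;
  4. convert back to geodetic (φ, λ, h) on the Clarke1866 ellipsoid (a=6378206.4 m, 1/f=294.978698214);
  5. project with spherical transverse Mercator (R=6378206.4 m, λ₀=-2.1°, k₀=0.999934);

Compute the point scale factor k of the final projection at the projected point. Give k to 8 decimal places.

1.00126443

start: φ=27.270188°, λ=1.228847°, h=0.000 m
→ ECEF (a=6378206.400, f=1/294.978698214): X=5672032.9611, Y=121669.1643, Z=2904695.7652
→ Helmert 7p (PV): X=5672415.7850, Y=121047.0948, Z=2904773.4225
→ Helmert 7p (PV): X=5671945.2368, Y=121175.5917, Z=2905214.3723
→ geod (Bowring, a=6378206.400): φ=27.27475447°, λ=1.22388241°, h=150.2933 m
→ into tm (λ₀=-2.1°): φ=27.27475447°, λ−λ₀=3.32388241°
scale k = 1.00126443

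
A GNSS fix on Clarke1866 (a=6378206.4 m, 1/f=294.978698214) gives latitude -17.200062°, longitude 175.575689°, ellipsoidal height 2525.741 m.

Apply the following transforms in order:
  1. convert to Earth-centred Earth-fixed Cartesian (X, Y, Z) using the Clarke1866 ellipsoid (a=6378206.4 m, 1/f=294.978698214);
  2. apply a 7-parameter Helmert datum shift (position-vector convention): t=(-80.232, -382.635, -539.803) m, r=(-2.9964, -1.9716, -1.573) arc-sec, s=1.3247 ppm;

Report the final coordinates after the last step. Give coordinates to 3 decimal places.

start: φ=-17.200062°, λ=175.575689°, h=2525.741 m
→ ECEF (a=6378206.400, f=1/294.978698214): X=-6079008.3341, Y=470348.9211, Z=-1874628.7692
→ Helmert 7p (PV): X=-6079075.1132, Y=469986.0357, Z=-1875235.9951

X=-6079075.113 m, Y=469986.036 m, Z=-1875235.995 m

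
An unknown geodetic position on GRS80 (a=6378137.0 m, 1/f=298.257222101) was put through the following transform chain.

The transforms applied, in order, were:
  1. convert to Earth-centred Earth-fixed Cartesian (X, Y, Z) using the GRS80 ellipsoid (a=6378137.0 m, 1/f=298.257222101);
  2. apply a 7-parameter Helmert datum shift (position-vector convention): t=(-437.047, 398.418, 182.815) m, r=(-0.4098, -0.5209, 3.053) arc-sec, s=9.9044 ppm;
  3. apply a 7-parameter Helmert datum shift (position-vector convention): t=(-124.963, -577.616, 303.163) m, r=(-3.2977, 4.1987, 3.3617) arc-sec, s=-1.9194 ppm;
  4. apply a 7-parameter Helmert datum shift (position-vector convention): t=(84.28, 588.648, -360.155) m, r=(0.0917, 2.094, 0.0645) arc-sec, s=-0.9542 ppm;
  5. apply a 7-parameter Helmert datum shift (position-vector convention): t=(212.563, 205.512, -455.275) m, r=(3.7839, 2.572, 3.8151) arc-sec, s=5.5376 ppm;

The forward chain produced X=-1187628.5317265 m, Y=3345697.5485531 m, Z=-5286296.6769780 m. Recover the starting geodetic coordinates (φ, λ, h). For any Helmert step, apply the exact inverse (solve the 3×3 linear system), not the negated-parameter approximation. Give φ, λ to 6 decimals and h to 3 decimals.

φ=-56.296958°, λ=109.536629°, h=3715.389 m

start: X=-1187628.5317, Y=3345697.5486, Z=-5286296.6770 m
→ Helmert⁻¹: X=-1187706.7282, Y=3345398.5097, Z=-5285888.3121
→ Helmert⁻¹: X=-1187737.4368, Y=3344811.0749, Z=-5285546.7455
→ Helmert⁻¹: X=-1187452.6307, Y=3345498.9735, Z=-5285830.7390
→ Helmert⁻¹: X=-1186967.6643, Y=3345095.4953, Z=-5285951.5562
→ geod (Bowring, a=6378137.000): φ=-56.29695800°, λ=109.53662900°, h=3715.3890 m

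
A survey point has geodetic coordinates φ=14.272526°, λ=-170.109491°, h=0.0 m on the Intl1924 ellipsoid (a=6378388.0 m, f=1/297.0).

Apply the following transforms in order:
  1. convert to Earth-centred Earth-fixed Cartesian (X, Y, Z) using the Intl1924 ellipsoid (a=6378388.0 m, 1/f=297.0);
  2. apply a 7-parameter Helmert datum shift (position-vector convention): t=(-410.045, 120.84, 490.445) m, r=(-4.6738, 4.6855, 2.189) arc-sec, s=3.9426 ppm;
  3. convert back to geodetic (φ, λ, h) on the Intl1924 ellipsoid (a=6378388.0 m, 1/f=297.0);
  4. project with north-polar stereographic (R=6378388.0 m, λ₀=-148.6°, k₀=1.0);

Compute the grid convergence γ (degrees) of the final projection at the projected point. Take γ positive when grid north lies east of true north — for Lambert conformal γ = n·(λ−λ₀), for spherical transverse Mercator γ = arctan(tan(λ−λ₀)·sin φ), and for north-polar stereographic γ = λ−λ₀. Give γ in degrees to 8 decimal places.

start: φ=14.272526°, λ=-170.109491°, h=0.000 m
→ ECEF (a=6378388.000, f=1/297.0): X=-6090886.6128, Y=-1061990.2335, Z=1562239.4661
→ Helmert 7p (PV): X=-6091273.9134, Y=-1061902.8215, Z=1562898.4951
→ geod (Bowring, a=6378388.000): φ=14.27748138°, λ=-170.11090541°, h=517.7155 m
→ into stereo (λ₀=-148.6°): φ=14.27748138°, λ−λ₀=-21.51090541°
convergence γ = -21.51090541°

-21.51090541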